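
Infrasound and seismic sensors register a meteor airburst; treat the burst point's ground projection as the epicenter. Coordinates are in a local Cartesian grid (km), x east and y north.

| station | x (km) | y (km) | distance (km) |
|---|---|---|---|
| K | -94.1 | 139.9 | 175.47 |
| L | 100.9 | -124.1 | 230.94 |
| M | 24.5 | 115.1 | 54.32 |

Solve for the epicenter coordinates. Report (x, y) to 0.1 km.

Circle about each station: (x + 94.1)² + (y − 139.9)² = 175.47²; (x − 100.9)² + (y + 124.1)² = 230.94²; (x − 24.5)² + (y − 115.1)² = 54.32².
Subtracting the K equation from the L and M equations removes the quadratic terms:
390.0 x − 528.0 y = -25388.76
237.2 x − 49.6 y = 13260.50
Solving the 2×2 system: x ≈ 78.0, y ≈ 105.7 km.

(78.0, 105.7)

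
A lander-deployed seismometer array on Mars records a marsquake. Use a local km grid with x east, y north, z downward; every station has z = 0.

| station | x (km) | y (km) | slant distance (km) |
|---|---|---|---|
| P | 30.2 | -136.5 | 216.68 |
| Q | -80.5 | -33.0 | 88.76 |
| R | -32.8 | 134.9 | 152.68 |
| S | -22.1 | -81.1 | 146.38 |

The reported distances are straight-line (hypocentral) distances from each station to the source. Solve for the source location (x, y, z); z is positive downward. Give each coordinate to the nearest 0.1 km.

Each station gives a sphere (x−x_i)² + (y−y_i)² + z² = d_i² (stations at z=0).
Subtracting the P sphere from Q and R: z² cancels, leaving linear equations in x and y:
-221.4 x + 207.0 y = 27096.84
-126.0 x + 542.8 y = 23368.60
Solving: x ≈ -104.904, y ≈ 18.701 km (keep extra digits for the depth step; rounded: -104.9, 18.7).
Then from the P sphere: z² = 216.68² − (x − 30.2)² − (y + 136.5)² with x = -104.904, y = 18.701, so z ≈ 67.895 ≈ 67.9 km.

x ≈ -104.9 km, y ≈ 18.7 km, depth ≈ 67.9 km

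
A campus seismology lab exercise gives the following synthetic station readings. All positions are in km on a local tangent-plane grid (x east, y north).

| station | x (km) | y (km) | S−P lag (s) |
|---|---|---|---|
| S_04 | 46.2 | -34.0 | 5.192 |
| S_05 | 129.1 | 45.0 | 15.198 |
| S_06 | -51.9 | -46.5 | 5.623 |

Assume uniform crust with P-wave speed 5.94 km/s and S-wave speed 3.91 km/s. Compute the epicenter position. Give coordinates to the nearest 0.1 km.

Distance from S−P lag: d = Δt · v_P v_S / (v_P − v_S) = Δt · (5.94·3.91)/(5.94−3.91) ≈ 11.4411·Δt.
So d_S_04 = 59.40, d_S_05 = 173.88, d_S_06 = 64.33 km.
Circle about each station: (x − 46.2)² + (y + 34.0)² = 59.40²; (x − 129.1)² + (y − 45.0)² = 173.88²; (x + 51.9)² + (y + 46.5)² = 64.33².
Subtracting the S_04 equation from the S_05 and S_06 equations removes the quadratic terms:
165.8 x + 158.0 y = -11304.52
-196.2 x − 25.0 y = 955.43
Solving the 2×2 system: x ≈ 4.9, y ≈ -76.7 km.

4.9 km east, -76.7 km north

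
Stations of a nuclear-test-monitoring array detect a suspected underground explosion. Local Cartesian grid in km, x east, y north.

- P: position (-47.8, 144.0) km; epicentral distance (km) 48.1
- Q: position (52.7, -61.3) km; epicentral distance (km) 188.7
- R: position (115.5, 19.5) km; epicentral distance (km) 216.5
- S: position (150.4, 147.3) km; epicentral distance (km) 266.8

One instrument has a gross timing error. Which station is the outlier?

Solve using three stations at a time. Using Q, R, S (subtract circle equations pairwise → linear system) gives (x, y) ≈ (-98.9, 51.6).
Distances from that point to each station vs reported:
  P: calculated 105.6 vs reported 48.1 → residual 57.5 km
  Q: calculated 189.0 vs reported 188.7 → residual 0.3 km
  R: calculated 216.7 vs reported 216.5 → residual 0.2 km
  S: calculated 267.0 vs reported 266.8 → residual 0.2 km
Q, R, S are mutually consistent (residuals ≈ 0); P is off by 57.5 km.

P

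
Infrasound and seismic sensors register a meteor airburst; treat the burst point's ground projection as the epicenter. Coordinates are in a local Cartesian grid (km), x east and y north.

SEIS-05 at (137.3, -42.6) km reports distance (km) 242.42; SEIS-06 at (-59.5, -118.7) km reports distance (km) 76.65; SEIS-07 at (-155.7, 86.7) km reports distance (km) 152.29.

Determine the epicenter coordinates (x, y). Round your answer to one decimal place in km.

(-104.7, -56.8)

Circle about each station: (x − 137.3)² + (y + 42.6)² = 242.42²; (x + 59.5)² + (y + 118.7)² = 76.65²; (x + 155.7)² + (y − 86.7)² = 152.29².
Subtracting the SEIS-05 equation from the SEIS-06 and SEIS-07 equations removes the quadratic terms:
-393.6 x − 152.2 y = 49856.12
-586.0 x + 258.6 y = 46668.54
Solving the 2×2 system: x ≈ -104.7, y ≈ -56.8 km.
Check against SEIS-05 (with the unrounded x, y): √((x − 137.3)²+(y + 42.6)²) = 242.42 ≈ 242.42 km. ✓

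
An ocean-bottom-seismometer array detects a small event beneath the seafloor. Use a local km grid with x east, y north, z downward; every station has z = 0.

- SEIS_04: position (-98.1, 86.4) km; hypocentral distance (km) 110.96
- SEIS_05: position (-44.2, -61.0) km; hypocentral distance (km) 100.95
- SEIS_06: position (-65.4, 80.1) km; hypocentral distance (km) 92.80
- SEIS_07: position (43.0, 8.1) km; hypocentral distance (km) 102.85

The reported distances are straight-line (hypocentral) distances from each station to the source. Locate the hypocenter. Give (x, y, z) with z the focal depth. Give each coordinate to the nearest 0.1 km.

(-37.8, 17.7, 62.9)

Each station gives a sphere (x−x_i)² + (y−y_i)² + z² = d_i² (stations at z=0).
Subtracting the SEIS_04 sphere from SEIS_05 and SEIS_06: z² cancels, leaving linear equations in x and y:
107.8 x − 294.8 y = -9292.71
65.4 x − 12.6 y = -2695.12
Solving: x ≈ -37.800, y ≈ 17.700 km (keep extra digits for the depth step; rounded: -37.8, 17.7).
Then from the SEIS_04 sphere: z² = 110.96² − (x + 98.1)² − (y − 86.4)² with x = -37.800, y = 17.700, so z ≈ 62.899 ≈ 62.9 km.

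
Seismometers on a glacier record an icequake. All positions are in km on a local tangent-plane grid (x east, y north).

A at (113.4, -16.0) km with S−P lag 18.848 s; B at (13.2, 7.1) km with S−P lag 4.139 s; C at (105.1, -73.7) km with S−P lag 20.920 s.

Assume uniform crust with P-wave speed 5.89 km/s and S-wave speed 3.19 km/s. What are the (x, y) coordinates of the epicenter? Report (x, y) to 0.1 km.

Distance from S−P lag: d = Δt · v_P v_S / (v_P − v_S) = Δt · (5.89·3.19)/(5.89−3.19) ≈ 6.9589·Δt.
So d_A = 131.16, d_B = 28.80, d_C = 145.58 km.
Circle about each station: (x − 113.4)² + (y + 16.0)² = 131.16²; (x − 13.2)² + (y − 7.1)² = 28.80²; (x − 105.1)² + (y + 73.7)² = 145.58².
Subtracting pairs of circle equations eliminates x²+y² and gives linear equations (the radical axes):
-200.4 x + 46.2 y = 3482.60
-16.6 x − 115.4 y = -628.45
Solving the 2×2 system: x ≈ -15.6, y ≈ 7.7 km.

-15.6 km east, 7.7 km north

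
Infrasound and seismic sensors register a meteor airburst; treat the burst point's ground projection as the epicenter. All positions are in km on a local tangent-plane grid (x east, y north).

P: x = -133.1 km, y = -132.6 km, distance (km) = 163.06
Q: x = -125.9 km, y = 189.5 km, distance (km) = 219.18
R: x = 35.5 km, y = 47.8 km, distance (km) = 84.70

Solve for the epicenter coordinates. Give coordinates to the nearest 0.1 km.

-29.0 km east, -7.1 km north

Circle about each station: (x + 133.1)² + (y + 132.6)² = 163.06²; (x + 125.9)² + (y − 189.5)² = 219.18²; (x − 35.5)² + (y − 47.8)² = 84.70².
Subtracting pairs of circle equations eliminates x²+y² and gives linear equations (the radical axes):
14.4 x + 644.2 y = -4988.62
337.2 x + 360.8 y = -12338.81
Solving the 2×2 system: x ≈ -29.0, y ≈ -7.1 km.
Check against P (with the unrounded x, y): √((x + 133.1)²+(y + 132.6)²) = 163.06 ≈ 163.06 km. ✓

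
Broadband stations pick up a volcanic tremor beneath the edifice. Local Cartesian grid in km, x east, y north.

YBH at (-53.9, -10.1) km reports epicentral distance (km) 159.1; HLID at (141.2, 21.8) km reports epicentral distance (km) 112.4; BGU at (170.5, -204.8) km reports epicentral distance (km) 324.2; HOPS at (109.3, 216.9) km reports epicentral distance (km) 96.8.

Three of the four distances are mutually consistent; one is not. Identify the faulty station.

Solve using three stations at a time. Using YBH, HLID, BGU (subtract circle equations pairwise → linear system) gives (x, y) ≈ (60.7, 100.2).
Distances from that point to each station vs reported:
  YBH: calculated 159.1 vs reported 159.1 → residual 0.0 km
  HLID: calculated 112.4 vs reported 112.4 → residual 0.0 km
  BGU: calculated 324.2 vs reported 324.2 → residual 0.0 km
  HOPS: calculated 126.4 vs reported 96.8 → residual 29.6 km
YBH, HLID, BGU are mutually consistent (residuals ≈ 0); HOPS is off by 29.6 km.

HOPS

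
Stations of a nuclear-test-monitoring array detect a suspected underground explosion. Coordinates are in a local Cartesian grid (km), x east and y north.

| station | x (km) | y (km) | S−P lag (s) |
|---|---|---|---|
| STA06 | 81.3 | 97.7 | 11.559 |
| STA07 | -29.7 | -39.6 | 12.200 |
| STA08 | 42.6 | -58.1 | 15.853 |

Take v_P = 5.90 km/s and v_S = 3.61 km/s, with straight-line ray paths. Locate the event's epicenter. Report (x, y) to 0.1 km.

Distance from S−P lag: d = Δt · v_P v_S / (v_P − v_S) = Δt · (5.90·3.61)/(5.90−3.61) ≈ 9.3009·Δt.
So d_STA06 = 107.51, d_STA07 = 113.47, d_STA08 = 147.45 km.
Circle about each station: (x − 81.3)² + (y − 97.7)² = 107.51²; (x + 29.7)² + (y + 39.6)² = 113.47²; (x − 42.6)² + (y + 58.1)² = 147.45².
Subtracting pairs of circle equations eliminates x²+y² and gives linear equations (the radical axes):
-222.0 x − 274.6 y = -15021.77
-77.4 x − 311.6 y = -21147.71
Solving the 2×2 system: x ≈ -23.5, y ≈ 73.7 km.

(-23.5, 73.7)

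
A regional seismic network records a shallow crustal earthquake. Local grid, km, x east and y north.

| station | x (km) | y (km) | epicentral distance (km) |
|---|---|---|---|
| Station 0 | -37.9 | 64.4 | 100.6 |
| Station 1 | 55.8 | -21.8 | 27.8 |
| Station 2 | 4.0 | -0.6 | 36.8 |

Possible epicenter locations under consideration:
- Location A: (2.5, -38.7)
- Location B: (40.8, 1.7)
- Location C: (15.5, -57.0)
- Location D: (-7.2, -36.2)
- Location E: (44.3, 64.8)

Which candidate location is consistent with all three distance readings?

For each candidate, compare |candidate − station| to the reported distance:
Location A: residuals Station 0 10.1, Station 1 28.1, Station 2 1.3 → max 28.1 km
Location B: residuals Station 0 0.0, Station 1 0.1, Station 2 0.1 → max 0.1 km
Location C: residuals Station 0 32.0, Station 1 25.7, Station 2 20.8 → max 32.0 km
Location D: residuals Station 0 4.6, Station 1 36.8, Station 2 0.5 → max 36.8 km
Location E: residuals Station 0 18.4, Station 1 59.6, Station 2 40.0 → max 59.6 km
Only Location B has all residuals ≈ 0.

Location B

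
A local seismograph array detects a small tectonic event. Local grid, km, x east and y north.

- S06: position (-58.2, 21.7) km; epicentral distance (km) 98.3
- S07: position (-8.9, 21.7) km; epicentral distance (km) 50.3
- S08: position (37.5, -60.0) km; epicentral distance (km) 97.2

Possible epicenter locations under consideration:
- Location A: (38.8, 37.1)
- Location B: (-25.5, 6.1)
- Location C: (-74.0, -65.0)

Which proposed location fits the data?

Location A

For each candidate, compare |candidate − station| to the reported distance:
Location A: residuals S06 0.1, S07 0.2, S08 0.1 → max 0.2 km
Location B: residuals S06 62.1, S07 27.5, S08 5.9 → max 62.1 km
Location C: residuals S06 10.2, S07 58.1, S08 14.4 → max 58.1 km
Only Location A has all residuals ≈ 0.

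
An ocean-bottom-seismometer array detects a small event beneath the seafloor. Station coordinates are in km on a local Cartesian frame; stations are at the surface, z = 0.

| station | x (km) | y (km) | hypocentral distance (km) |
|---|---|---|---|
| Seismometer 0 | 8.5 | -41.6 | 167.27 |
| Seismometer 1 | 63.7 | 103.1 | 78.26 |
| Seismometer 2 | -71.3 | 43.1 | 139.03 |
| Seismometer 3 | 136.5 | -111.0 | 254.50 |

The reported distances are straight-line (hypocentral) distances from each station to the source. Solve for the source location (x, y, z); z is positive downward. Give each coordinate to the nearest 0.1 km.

(29.2, 108.9, 70.0)

Each station gives a sphere (x−x_i)² + (y−y_i)² + z² = d_i² (stations at z=0).
Subtracting the Seismometer 0 sphere from Seismometer 1 and Seismometer 2: z² cancels, leaving linear equations in x and y:
110.4 x + 289.4 y = 34739.12
-159.6 x + 169.4 y = 13788.40
Solving: x ≈ 29.195, y ≈ 108.901 km (keep extra digits for the depth step; rounded: 29.2, 108.9).
Then from the Seismometer 0 sphere: z² = 167.27² − (x − 8.5)² − (y + 41.6)² with x = 29.195, y = 108.901, so z ≈ 70.003 ≈ 70.0 km.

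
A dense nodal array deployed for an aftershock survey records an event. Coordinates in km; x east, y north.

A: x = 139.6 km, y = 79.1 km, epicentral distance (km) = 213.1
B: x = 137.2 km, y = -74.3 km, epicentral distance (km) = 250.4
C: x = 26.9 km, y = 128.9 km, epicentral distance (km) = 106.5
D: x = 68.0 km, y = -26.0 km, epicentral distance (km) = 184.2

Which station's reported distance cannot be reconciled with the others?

B

Solve using three stations at a time. Using A, C, D (subtract circle equations pairwise → linear system) gives (x, y) ≈ (-73.0, 92.4).
Distances from that point to each station vs reported:
  A: calculated 213.0 vs reported 213.1 → residual 0.1 km
  B: calculated 268.3 vs reported 250.4 → residual 17.9 km
  C: calculated 106.4 vs reported 106.5 → residual 0.1 km
  D: calculated 184.1 vs reported 184.2 → residual 0.1 km
A, C, D are mutually consistent (residuals ≈ 0); B is off by 17.9 km.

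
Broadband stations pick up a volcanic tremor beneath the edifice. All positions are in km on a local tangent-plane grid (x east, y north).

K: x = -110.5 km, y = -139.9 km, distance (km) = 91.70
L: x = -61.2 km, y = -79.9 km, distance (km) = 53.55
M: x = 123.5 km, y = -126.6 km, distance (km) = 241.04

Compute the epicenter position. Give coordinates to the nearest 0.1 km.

x ≈ -104.5 km, y ≈ -48.4 km

Circle about each station: (x + 110.5)² + (y + 139.9)² = 91.70²; (x + 61.2)² + (y + 79.9)² = 53.55²; (x − 123.5)² + (y + 126.6)² = 241.04².
Subtracting the K equation from the L and M equations removes the quadratic terms:
98.6 x + 120.0 y = -16111.52
468.0 x + 26.6 y = -50193.84
Solving the 2×2 system: x ≈ -104.5, y ≈ -48.4 km.
Check against K (with the unrounded x, y): √((x + 110.5)²+(y + 139.9)²) = 91.70 ≈ 91.70 km. ✓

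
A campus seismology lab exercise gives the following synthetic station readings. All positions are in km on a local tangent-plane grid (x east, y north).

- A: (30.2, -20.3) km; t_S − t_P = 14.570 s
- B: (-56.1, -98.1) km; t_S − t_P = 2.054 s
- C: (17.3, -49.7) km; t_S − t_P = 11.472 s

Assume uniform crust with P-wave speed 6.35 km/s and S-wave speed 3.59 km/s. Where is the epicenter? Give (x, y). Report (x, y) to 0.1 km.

-69.5 km east, -87.7 km north

Distance from S−P lag: d = Δt · v_P v_S / (v_P − v_S) = Δt · (6.35·3.59)/(6.35−3.59) ≈ 8.2596·Δt.
So d_A = 120.34, d_B = 16.97, d_C = 94.75 km.
Circle about each station: (x − 30.2)² + (y + 20.3)² = 120.34²; (x + 56.1)² + (y + 98.1)² = 16.97²; (x − 17.3)² + (y + 49.7)² = 94.75².
Subtracting the A equation from the B and C equations removes the quadratic terms:
-172.6 x − 155.6 y = 25640.42
-25.8 x − 58.8 y = 6949.40
Solving the 2×2 system: x ≈ -69.5, y ≈ -87.7 km.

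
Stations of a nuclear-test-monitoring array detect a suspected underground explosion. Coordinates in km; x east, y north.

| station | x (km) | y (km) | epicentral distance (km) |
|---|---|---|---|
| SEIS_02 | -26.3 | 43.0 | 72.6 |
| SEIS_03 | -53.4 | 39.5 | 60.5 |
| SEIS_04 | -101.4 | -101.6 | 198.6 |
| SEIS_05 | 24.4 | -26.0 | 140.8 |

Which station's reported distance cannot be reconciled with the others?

SEIS_05

Solve using three stations at a time. Using SEIS_02, SEIS_03, SEIS_04 (subtract circle equations pairwise → linear system) gives (x, y) ≈ (-76.6, 95.5).
Distances from that point to each station vs reported:
  SEIS_02: calculated 72.7 vs reported 72.6 → residual 0.1 km
  SEIS_03: calculated 60.6 vs reported 60.5 → residual 0.1 km
  SEIS_04: calculated 198.6 vs reported 198.6 → residual 0.0 km
  SEIS_05: calculated 157.9 vs reported 140.8 → residual 17.1 km
SEIS_02, SEIS_03, SEIS_04 are mutually consistent (residuals ≈ 0); SEIS_05 is off by 17.1 km.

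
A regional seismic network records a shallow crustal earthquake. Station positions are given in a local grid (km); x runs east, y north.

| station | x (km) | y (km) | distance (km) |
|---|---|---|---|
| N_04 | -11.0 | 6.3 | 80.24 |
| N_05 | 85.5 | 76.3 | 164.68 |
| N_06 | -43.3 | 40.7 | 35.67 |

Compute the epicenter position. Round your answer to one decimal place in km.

Circle about each station: (x + 11.0)² + (y − 6.3)² = 80.24²; (x − 85.5)² + (y − 76.3)² = 164.68²; (x + 43.3)² + (y − 40.7)² = 35.67².
Subtracting pairs of circle equations eliminates x²+y² and gives linear equations (the radical axes):
193.0 x + 140.0 y = -7709.79
-64.6 x + 68.8 y = 8536.80
Solving the 2×2 system: x ≈ -77.3, y ≈ 51.5 km.

(-77.3, 51.5)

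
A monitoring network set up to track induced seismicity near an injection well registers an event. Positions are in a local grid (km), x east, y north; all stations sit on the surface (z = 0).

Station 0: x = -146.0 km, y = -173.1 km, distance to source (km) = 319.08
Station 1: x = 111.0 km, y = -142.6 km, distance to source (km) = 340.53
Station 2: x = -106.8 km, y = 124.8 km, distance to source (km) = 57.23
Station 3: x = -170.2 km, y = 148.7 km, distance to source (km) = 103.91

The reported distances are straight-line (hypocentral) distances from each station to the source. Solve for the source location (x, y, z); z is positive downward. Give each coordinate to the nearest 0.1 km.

Each station gives a sphere (x−x_i)² + (y−y_i)² + z² = d_i² (stations at z=0).
Subtracting the Station 0 sphere from Station 1 and Station 2: z² cancels, leaving linear equations in x and y:
514.0 x + 61.0 y = -32772.48
78.4 x + 595.8 y = 74238.44
Solving: x ≈ -79.793, y ≈ 135.103 km (keep extra digits for the depth step; rounded: -79.8, 135.1).
Then from the Station 0 sphere: z² = 319.08² − (x + 146.0)² − (y + 173.1)² with x = -79.793, y = 135.103, so z ≈ 49.392 ≈ 49.4 km.

x ≈ -79.8 km, y ≈ 135.1 km, depth ≈ 49.4 km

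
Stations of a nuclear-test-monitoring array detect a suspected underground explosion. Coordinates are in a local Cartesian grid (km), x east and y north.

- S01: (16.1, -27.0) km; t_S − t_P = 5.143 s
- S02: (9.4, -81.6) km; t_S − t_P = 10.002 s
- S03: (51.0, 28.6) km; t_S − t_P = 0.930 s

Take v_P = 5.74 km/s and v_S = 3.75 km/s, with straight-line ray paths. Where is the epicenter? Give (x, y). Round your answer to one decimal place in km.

Distance from S−P lag: d = Δt · v_P v_S / (v_P − v_S) = Δt · (5.74·3.75)/(5.74−3.75) ≈ 10.8166·Δt.
So d_S01 = 55.63, d_S02 = 108.19, d_S03 = 10.06 km.
Circle about each station: (x − 16.1)² + (y + 27.0)² = 55.63²; (x − 9.4)² + (y + 81.6)² = 108.19²; (x − 51.0)² + (y − 28.6)² = 10.06².
Subtracting pairs of circle equations eliminates x²+y² and gives linear equations (the radical axes):
-13.4 x − 109.2 y = -2851.67
69.8 x + 111.2 y = 5424.24
Solving the 2×2 system: x ≈ 44.9, y ≈ 20.6 km.
Check against S01 (with the unrounded x, y): √((x − 16.1)²+(y + 27.0)²) = 55.63 ≈ 55.63 km. ✓

(44.9, 20.6)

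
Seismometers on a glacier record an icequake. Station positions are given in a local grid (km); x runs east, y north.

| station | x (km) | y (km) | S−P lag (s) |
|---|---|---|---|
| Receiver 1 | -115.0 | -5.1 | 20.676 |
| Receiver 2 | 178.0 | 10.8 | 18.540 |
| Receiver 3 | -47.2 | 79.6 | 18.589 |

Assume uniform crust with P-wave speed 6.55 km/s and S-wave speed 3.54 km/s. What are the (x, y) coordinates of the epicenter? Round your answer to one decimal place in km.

Distance from S−P lag: d = Δt · v_P v_S / (v_P − v_S) = Δt · (6.55·3.54)/(6.55−3.54) ≈ 7.7033·Δt.
So d_Receiver 1 = 159.27, d_Receiver 2 = 142.82, d_Receiver 3 = 143.20 km.
Circle about each station: (x + 115.0)² + (y + 5.1)² = 159.27²; (x − 178.0)² + (y − 10.8)² = 142.82²; (x + 47.2)² + (y − 79.6)² = 143.20².
Subtracting the Receiver 1 equation from the Receiver 2 and Receiver 3 equations removes the quadratic terms:
586.0 x + 31.8 y = 23519.01
135.6 x + 169.4 y = 173.68
Solving the 2×2 system: x ≈ 41.9, y ≈ -32.5 km.
Check against Receiver 1 (with the unrounded x, y): √((x + 115.0)²+(y + 5.1)²) = 159.28 ≈ 159.27 km. ✓

x ≈ 41.9 km, y ≈ -32.5 km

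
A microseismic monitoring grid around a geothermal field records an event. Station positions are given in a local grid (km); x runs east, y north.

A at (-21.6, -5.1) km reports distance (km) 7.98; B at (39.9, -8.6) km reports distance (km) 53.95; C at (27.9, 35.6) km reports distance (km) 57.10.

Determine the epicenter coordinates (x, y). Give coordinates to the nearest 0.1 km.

-13.8 km east, -3.4 km north

Circle about each station: (x + 21.6)² + (y + 5.1)² = 7.98²; (x − 39.9)² + (y + 8.6)² = 53.95²; (x − 27.9)² + (y − 35.6)² = 57.10².
Subtracting the A equation from the B and C equations removes the quadratic terms:
123.0 x − 7.0 y = -1673.52
99.0 x + 81.4 y = -1643.53
Solving the 2×2 system: x ≈ -13.8, y ≈ -3.4 km.
Check against A (with the unrounded x, y): √((x + 21.6)²+(y + 5.1)²) = 7.98 ≈ 7.98 km. ✓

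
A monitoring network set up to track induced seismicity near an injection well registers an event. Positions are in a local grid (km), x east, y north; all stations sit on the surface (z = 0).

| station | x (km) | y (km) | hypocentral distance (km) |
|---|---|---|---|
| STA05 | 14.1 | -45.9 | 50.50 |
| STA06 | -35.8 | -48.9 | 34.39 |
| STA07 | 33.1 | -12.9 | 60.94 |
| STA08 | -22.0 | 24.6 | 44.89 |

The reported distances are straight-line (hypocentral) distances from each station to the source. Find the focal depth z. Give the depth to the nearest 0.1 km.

Each station gives a sphere (x−x_i)² + (y−y_i)² + z² = d_i² (stations at z=0).
Subtracting the STA05 sphere from STA06 and STA07: z² cancels, leaving linear equations in x and y:
-99.8 x − 6.0 y = 2734.81
38.0 x + 66.0 y = -2207.03
Solving: x ≈ -26.303, y ≈ -18.296 km (keep extra digits for the depth step; rounded: -26.3, -18.3).
Then from the STA05 sphere: z² = 50.50² − (x − 14.1)² − (y + 45.9)² with x = -26.303, y = -18.296, so z ≈ 12.485 ≈ 12.5 km.
Check against STA08 (with the unrounded solution): distance 44.88 ≈ 44.89 km. ✓

depth ≈ 12.5 km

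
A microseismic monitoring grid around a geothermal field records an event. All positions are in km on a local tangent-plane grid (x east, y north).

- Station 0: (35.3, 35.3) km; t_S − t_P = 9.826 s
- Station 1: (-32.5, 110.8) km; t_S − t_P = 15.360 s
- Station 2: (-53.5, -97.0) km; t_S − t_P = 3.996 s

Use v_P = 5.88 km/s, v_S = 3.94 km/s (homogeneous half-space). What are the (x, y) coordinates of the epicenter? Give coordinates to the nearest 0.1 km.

Distance from S−P lag: d = Δt · v_P v_S / (v_P − v_S) = Δt · (5.88·3.94)/(5.88−3.94) ≈ 11.9419·Δt.
So d_Station 0 = 117.34, d_Station 1 = 183.43, d_Station 2 = 47.72 km.
Circle about each station: (x − 35.3)² + (y − 35.3)² = 117.34²; (x + 32.5)² + (y − 110.8)² = 183.43²; (x + 53.5)² + (y + 97.0)² = 47.72².
Subtracting the Station 0 equation from the Station 1 and Station 2 equations removes the quadratic terms:
-135.6 x + 151.0 y = -9037.18
-177.6 x − 264.6 y = 21270.55
Solving the 2×2 system: x ≈ -13.1, y ≈ -71.6 km.

-13.1 km east, -71.6 km north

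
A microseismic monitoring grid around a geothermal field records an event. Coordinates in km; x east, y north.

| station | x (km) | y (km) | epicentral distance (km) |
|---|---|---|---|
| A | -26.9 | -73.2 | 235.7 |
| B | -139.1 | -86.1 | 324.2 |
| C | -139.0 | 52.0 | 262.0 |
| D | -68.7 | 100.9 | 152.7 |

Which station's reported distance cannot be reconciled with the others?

D

Solve using three stations at a time. Using A, B, C (subtract circle equations pairwise → linear system) gives (x, y) ≈ (115.5, 114.8).
Distances from that point to each station vs reported:
  A: calculated 235.8 vs reported 235.7 → residual 0.1 km
  B: calculated 324.3 vs reported 324.2 → residual 0.1 km
  C: calculated 262.1 vs reported 262.0 → residual 0.1 km
  D: calculated 184.7 vs reported 152.7 → residual 32.0 km
A, B, C are mutually consistent (residuals ≈ 0); D is off by 32.0 km.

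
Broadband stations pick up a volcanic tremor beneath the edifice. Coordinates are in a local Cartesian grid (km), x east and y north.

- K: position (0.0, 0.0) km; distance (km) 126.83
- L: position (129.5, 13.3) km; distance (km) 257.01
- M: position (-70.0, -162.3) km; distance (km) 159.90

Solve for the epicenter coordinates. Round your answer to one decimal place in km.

Circle about each station: x² + y² = 126.83²; (x − 129.5)² + (y − 13.3)² = 257.01²; (x + 70.0)² + (y + 162.3)² = 159.90².
Subtracting the K equation from the L and M equations removes the quadratic terms:
259.0 x + 26.6 y = -33021.15
-140.0 x − 324.6 y = 21759.13
Solving the 2×2 system: x ≈ -126.2, y ≈ -12.6 km.
Check against K (with the unrounded x, y): √(x²+y²) = 126.83 ≈ 126.83 km. ✓

-126.2 km east, -12.6 km north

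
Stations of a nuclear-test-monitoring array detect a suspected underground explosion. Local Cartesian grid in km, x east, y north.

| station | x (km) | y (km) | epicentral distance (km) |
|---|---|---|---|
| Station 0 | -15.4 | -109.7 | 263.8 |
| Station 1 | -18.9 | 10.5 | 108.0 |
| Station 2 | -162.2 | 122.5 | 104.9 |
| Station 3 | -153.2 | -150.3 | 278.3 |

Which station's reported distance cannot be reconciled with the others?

Station 0

Solve using three stations at a time. Using Station 1, Station 2, Station 3 (subtract circle equations pairwise → linear system) gives (x, y) ≈ (-57.9, 111.2).
Distances from that point to each station vs reported:
  Station 0: calculated 224.9 vs reported 263.8 → residual 38.9 km
  Station 1: calculated 108.0 vs reported 108.0 → residual 0.0 km
  Station 2: calculated 104.9 vs reported 104.9 → residual 0.0 km
  Station 3: calculated 278.3 vs reported 278.3 → residual 0.0 km
Station 1, Station 2, Station 3 are mutually consistent (residuals ≈ 0); Station 0 is off by 38.9 km.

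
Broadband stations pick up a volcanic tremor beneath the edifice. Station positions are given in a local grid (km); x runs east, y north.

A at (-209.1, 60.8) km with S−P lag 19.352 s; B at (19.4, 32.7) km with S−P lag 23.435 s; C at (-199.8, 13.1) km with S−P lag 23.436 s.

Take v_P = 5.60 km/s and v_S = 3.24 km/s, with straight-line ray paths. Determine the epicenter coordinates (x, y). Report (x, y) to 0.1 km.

Distance from S−P lag: d = Δt · v_P v_S / (v_P − v_S) = Δt · (5.60·3.24)/(5.60−3.24) ≈ 7.6881·Δt.
So d_A = 148.78, d_B = 180.17, d_C = 180.18 km.
Circle about each station: (x + 209.1)² + (y − 60.8)² = 148.78²; (x − 19.4)² + (y − 32.7)² = 180.17²; (x + 199.8)² + (y − 13.1)² = 180.18².
Subtracting pairs of circle equations eliminates x²+y² and gives linear equations (the radical axes):
457.0 x − 56.2 y = -56299.54
18.6 x − 95.4 y = -17657.14
Solving the 2×2 system: x ≈ -102.9, y ≈ 165.0 km.

x ≈ -102.9 km, y ≈ 165.0 km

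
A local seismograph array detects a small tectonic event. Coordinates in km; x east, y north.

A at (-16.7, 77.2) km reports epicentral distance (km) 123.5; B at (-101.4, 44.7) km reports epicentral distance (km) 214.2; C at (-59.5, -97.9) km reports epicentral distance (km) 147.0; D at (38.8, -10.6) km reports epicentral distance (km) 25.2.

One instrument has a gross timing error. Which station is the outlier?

B

Solve using three stations at a time. Using A, C, D (subtract circle equations pairwise → linear system) gives (x, y) ≈ (63.2, -17.0).
Distances from that point to each station vs reported:
  A: calculated 123.5 vs reported 123.5 → residual 0.0 km
  B: calculated 175.8 vs reported 214.2 → residual 38.4 km
  C: calculated 147.0 vs reported 147.0 → residual 0.0 km
  D: calculated 25.2 vs reported 25.2 → residual 0.0 km
A, C, D are mutually consistent (residuals ≈ 0); B is off by 38.4 km.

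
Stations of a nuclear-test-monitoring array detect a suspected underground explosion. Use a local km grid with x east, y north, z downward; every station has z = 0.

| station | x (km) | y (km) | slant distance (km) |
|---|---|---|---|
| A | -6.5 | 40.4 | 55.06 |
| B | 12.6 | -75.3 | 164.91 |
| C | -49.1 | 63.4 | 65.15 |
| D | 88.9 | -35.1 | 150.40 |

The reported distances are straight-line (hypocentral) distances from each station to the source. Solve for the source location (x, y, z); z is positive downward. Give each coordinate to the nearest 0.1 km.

Each station gives a sphere (x−x_i)² + (y−y_i)² + z² = d_i² (stations at z=0).
Subtracting the A sphere from B and C: z² cancels, leaving linear equations in x and y:
38.2 x − 231.4 y = -20009.26
-85.2 x + 46.0 y = 3543.04
Solving: x ≈ 5.600, y ≈ 87.395 km (keep extra digits for the depth step; rounded: 5.6, 87.4).
Then from the A sphere: z² = 55.06² − (x + 6.5)² − (y − 40.4)² with x = 5.600, y = 87.395, so z ≈ 26.013 ≈ 26.0 km.

x ≈ 5.6 km, y ≈ 87.4 km, depth ≈ 26.0 km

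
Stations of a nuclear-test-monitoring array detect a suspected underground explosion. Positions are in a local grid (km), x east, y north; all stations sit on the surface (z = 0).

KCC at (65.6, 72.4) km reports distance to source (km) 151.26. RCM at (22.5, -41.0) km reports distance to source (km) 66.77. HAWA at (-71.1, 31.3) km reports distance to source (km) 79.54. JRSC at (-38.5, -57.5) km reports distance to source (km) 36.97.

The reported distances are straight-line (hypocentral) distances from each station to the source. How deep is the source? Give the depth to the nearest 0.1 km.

Each station gives a sphere (x−x_i)² + (y−y_i)² + z² = d_i² (stations at z=0).
Subtracting the KCC sphere from RCM and HAWA: z² cancels, leaving linear equations in x and y:
-86.2 x − 226.8 y = 11063.48
-273.4 x − 82.2 y = 13042.76
Solving: x ≈ -37.302, y ≈ -34.603 km (keep extra digits for the depth step; rounded: -37.3, -34.6).
Then from the KCC sphere: z² = 151.26² − (x − 65.6)² − (y − 72.4)² with x = -37.302, y = -34.603, so z ≈ 29.002 ≈ 29.0 km.

29.0 km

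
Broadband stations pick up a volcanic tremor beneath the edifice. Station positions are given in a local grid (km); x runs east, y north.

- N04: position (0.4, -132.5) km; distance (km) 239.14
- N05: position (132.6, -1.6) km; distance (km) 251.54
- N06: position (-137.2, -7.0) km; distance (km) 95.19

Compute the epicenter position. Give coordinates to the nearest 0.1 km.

Circle about each station: (x − 0.4)² + (y + 132.5)² = 239.14²; (x − 132.6)² + (y + 1.6)² = 251.54²; (x + 137.2)² + (y + 7.0)² = 95.19².
Subtracting pairs of circle equations eliminates x²+y² and gives linear equations (the radical axes):
264.4 x + 261.8 y = -6055.52
-275.2 x + 251.0 y = 49443.23
Solving the 2×2 system: x ≈ -104.5, y ≈ 82.4 km.

-104.5 km east, 82.4 km north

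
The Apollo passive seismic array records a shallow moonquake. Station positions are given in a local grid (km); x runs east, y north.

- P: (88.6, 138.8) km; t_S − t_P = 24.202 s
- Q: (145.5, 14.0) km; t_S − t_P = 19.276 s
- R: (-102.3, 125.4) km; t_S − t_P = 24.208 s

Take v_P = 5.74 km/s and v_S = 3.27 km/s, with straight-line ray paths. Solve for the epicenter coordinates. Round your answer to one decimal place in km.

Distance from S−P lag: d = Δt · v_P v_S / (v_P − v_S) = Δt · (5.74·3.27)/(5.74−3.27) ≈ 7.5991·Δt.
So d_P = 183.91, d_Q = 146.48, d_R = 183.96 km.
Circle about each station: (x − 88.6)² + (y − 138.8)² = 183.91²; (x − 145.5)² + (y − 14.0)² = 146.48²; (x + 102.3)² + (y − 125.4)² = 183.96².
Subtracting the P equation from the Q and R equations removes the quadratic terms:
113.8 x − 249.6 y = 6617.35
-381.8 x − 26.8 y = -943.34
Solving the 2×2 system: x ≈ 4.2, y ≈ -24.6 km.

4.2 km east, -24.6 km north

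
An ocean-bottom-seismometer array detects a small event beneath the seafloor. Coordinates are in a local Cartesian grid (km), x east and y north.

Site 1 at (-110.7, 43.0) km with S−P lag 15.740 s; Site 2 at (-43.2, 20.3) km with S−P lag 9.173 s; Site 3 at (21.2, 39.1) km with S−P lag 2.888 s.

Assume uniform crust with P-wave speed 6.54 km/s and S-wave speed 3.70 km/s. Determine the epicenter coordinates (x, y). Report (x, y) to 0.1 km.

Distance from S−P lag: d = Δt · v_P v_S / (v_P − v_S) = Δt · (6.54·3.70)/(6.54−3.70) ≈ 8.5204·Δt.
So d_Site 1 = 134.11, d_Site 2 = 78.16, d_Site 3 = 24.61 km.
Circle about each station: (x + 110.7)² + (y − 43.0)² = 134.11²; (x + 43.2)² + (y − 20.3)² = 78.16²; (x − 21.2)² + (y − 39.1)² = 24.61².
Subtracting the Site 1 equation from the Site 2 and Site 3 equations removes the quadratic terms:
135.0 x − 45.4 y = 51.35
263.8 x − 7.8 y = 5254.60
Solving the 2×2 system: x ≈ 21.8, y ≈ 63.7 km.

21.8 km east, 63.7 km north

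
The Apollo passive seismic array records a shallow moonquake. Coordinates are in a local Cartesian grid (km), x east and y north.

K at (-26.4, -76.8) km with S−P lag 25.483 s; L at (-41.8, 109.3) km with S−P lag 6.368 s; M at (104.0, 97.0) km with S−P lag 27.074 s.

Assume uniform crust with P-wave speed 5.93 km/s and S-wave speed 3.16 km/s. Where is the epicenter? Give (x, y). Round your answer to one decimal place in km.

Distance from S−P lag: d = Δt · v_P v_S / (v_P − v_S) = Δt · (5.93·3.16)/(5.93−3.16) ≈ 6.7649·Δt.
So d_K = 172.39, d_L = 43.08, d_M = 183.15 km.
Circle about each station: (x + 26.4)² + (y + 76.8)² = 172.39²; (x + 41.8)² + (y − 109.3)² = 43.08²; (x − 104.0)² + (y − 97.0)² = 183.15².
Subtracting pairs of circle equations eliminates x²+y² and gives linear equations (the radical axes):
-30.8 x + 372.2 y = 34960.96
260.8 x + 347.6 y = 9804.19
Solving the 2×2 system: x ≈ -78.9, y ≈ 87.4 km.

-78.9 km east, 87.4 km north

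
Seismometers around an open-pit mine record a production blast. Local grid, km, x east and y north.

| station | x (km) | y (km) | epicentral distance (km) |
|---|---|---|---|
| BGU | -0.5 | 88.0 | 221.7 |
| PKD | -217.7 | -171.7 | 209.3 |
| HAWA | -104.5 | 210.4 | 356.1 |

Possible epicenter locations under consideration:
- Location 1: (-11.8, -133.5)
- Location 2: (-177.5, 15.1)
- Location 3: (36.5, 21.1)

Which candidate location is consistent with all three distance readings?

Location 1

For each candidate, compare |candidate − station| to the reported distance:
Location 1: residuals BGU 0.1, PKD 0.1, HAWA 0.1 → max 0.1 km
Location 2: residuals BGU 30.3, PKD 18.2, HAWA 147.6 → max 147.6 km
Location 3: residuals BGU 145.2, PKD 109.7, HAWA 120.1 → max 145.2 km
Only Location 1 has all residuals ≈ 0.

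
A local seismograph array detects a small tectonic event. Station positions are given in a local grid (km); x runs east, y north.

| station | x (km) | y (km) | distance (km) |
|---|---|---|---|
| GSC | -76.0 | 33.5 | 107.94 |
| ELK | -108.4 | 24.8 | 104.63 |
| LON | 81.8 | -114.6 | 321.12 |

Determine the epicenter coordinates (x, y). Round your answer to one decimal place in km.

Circle about each station: (x + 76.0)² + (y − 33.5)² = 107.94²; (x + 108.4)² + (y − 24.8)² = 104.63²; (x − 81.8)² + (y + 114.6)² = 321.12².
Subtracting pairs of circle equations eliminates x²+y² and gives linear equations (the radical axes):
-64.8 x − 17.4 y = 6170.96
315.6 x − 296.2 y = -78540.86
Solving the 2×2 system: x ≈ -129.4, y ≈ 127.3 km.

x ≈ -129.4 km, y ≈ 127.3 km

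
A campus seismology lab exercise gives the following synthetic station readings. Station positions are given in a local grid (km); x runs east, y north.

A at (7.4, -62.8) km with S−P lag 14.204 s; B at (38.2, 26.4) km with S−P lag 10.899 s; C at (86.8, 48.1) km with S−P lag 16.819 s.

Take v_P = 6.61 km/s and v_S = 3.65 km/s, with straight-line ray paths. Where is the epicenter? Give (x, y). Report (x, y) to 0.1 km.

Distance from S−P lag: d = Δt · v_P v_S / (v_P − v_S) = Δt · (6.61·3.65)/(6.61−3.65) ≈ 8.1508·Δt.
So d_A = 115.77, d_B = 88.84, d_C = 137.09 km.
Circle about each station: (x − 7.4)² + (y + 62.8)² = 115.77²; (x − 38.2)² + (y − 26.4)² = 88.84²; (x − 86.8)² + (y − 48.1)² = 137.09².
Subtracting the A equation from the B and C equations removes the quadratic terms:
61.6 x + 178.4 y = 3667.75
158.8 x + 221.8 y = 458.27
Solving the 2×2 system: x ≈ -49.9, y ≈ 37.8 km.
Check against A (with the unrounded x, y): √((x − 7.4)²+(y + 62.8)²) = 115.76 ≈ 115.77 km. ✓

-49.9 km east, 37.8 km north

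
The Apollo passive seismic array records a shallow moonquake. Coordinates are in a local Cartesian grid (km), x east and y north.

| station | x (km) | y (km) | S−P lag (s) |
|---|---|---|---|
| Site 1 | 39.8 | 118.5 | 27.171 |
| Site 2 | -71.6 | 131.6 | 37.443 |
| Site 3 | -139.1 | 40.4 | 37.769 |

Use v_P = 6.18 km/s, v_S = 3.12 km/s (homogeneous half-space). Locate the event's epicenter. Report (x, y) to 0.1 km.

Distance from S−P lag: d = Δt · v_P v_S / (v_P − v_S) = Δt · (6.18·3.12)/(6.18−3.12) ≈ 6.3012·Δt.
So d_Site 1 = 171.21, d_Site 2 = 235.93, d_Site 3 = 237.99 km.
Circle about each station: (x − 39.8)² + (y − 118.5)² = 171.21²; (x + 71.6)² + (y − 131.6)² = 235.93²; (x + 139.1)² + (y − 40.4)² = 237.99².
Subtracting the Site 1 equation from the Site 2 and Site 3 equations removes the quadratic terms:
-222.8 x + 26.2 y = -19531.27
-357.8 x − 156.2 y = -21971.70
Solving the 2×2 system: x ≈ 82.1, y ≈ -47.4 km.
Check against Site 1 (with the unrounded x, y): √((x − 39.8)²+(y − 118.5)²) = 171.19 ≈ 171.21 km. ✓

(82.1, -47.4)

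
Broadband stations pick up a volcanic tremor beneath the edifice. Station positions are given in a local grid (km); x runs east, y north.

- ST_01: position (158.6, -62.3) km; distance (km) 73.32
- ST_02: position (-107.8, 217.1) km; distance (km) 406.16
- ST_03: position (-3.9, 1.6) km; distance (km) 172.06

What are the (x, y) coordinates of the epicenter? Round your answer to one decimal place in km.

Circle about each station: (x − 158.6)² + (y + 62.3)² = 73.32²; (x + 107.8)² + (y − 217.1)² = 406.16²; (x + 3.9)² + (y − 1.6)² = 172.06².
Subtracting pairs of circle equations eliminates x²+y² and gives linear equations (the radical axes):
-532.8 x + 558.8 y = -129872.12
-325.0 x + 127.8 y = -53246.30
Solving the 2×2 system: x ≈ 115.9, y ≈ -121.9 km.
Check against ST_01 (with the unrounded x, y): √((x − 158.6)²+(y + 62.3)²) = 73.33 ≈ 73.32 km. ✓

x ≈ 115.9 km, y ≈ -121.9 km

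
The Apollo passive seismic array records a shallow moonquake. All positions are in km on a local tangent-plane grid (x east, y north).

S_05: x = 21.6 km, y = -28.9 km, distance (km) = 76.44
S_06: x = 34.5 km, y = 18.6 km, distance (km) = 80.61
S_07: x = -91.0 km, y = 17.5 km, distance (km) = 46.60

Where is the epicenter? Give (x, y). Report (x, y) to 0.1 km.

x ≈ -45.4 km, y ≈ 7.9 km

Circle about each station: (x − 21.6)² + (y + 28.9)² = 76.44²; (x − 34.5)² + (y − 18.6)² = 80.61²; (x + 91.0)² + (y − 17.5)² = 46.60².
Subtracting the S_05 equation from the S_06 and S_07 equations removes the quadratic terms:
25.8 x + 95.0 y = -420.46
-225.2 x + 92.8 y = 10956.99
Solving the 2×2 system: x ≈ -45.4, y ≈ 7.9 km.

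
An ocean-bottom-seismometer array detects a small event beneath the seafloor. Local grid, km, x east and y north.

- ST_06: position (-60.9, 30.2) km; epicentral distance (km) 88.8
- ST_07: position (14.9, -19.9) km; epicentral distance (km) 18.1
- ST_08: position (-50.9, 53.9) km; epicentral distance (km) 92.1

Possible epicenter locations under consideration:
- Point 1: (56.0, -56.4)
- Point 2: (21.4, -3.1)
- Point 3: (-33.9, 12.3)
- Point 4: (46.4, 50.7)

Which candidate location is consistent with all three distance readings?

For each candidate, compare |candidate − station| to the reported distance:
Point 1: residuals ST_06 56.7, ST_07 36.9, ST_08 61.5 → max 61.5 km
Point 2: residuals ST_06 0.0, ST_07 0.1, ST_08 0.0 → max 0.1 km
Point 3: residuals ST_06 56.4, ST_07 40.4, ST_08 47.2 → max 56.4 km
Point 4: residuals ST_06 20.4, ST_07 59.2, ST_08 5.3 → max 59.2 km
Only Point 2 has all residuals ≈ 0.

Point 2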